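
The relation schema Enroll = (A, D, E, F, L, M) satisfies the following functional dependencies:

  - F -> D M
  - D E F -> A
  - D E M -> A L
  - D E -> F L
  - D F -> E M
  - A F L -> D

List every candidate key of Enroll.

{F}⁺: F→DM adds D, M; DF→EM adds E; DEF→A adds A; DEM→AL adds L → {A, D, E, F, L, M}.
{D, E}⁺: DE→FL adds F, L; DF→EM adds M; DEF→A adds A → {A, D, E, F, L, M}. Minimal: {E}⁺ = {E}; {D}⁺ = {D} — none reach the full schema.

(F), (D, E)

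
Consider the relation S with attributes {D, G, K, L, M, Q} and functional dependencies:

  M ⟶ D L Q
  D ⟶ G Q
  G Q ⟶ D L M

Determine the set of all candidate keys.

{D, K}, {K, M}, {G, K, Q}

Attribute K never appears on the right-hand side of any dependency, so K must belong to every candidate key.
{K}⁺ = {K}, which is not all of the schema, so we must add further attributes.
{D, K}⁺: D→GQ adds G, Q; GQ→DLM adds L, M → {D, G, K, L, M, Q}.
{K, M}⁺: M→DLQ adds D, L, Q; D→GQ adds G → {D, G, K, L, M, Q}.
{G, K, Q}⁺: GQ→DLM adds D, L, M → {D, G, K, L, M, Q}.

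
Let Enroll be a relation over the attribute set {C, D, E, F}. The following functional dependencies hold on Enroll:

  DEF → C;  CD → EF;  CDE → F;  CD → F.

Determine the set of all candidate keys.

{C, D}⁺: CD→EF adds E, F → {C, D, E, F}.
{D, E, F}⁺: DEF→C adds C → {C, D, E, F}.
Any other superkey contains one of these as a subset, so there are no further candidate keys.

(C, D); (D, E, F)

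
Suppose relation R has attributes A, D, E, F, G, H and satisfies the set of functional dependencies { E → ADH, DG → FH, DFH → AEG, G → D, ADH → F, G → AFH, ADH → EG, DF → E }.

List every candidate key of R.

{E}⁺: E→ADH adds A, D, H; ADH→F adds F; ADH→EG adds G → {A, D, E, F, G, H}.
{G}⁺: G→D adds D; G→AFH adds A, F, H; ADH→EG adds E → {A, D, E, F, G, H}.
{D, F}⁺: DF→E adds E; E→ADH adds A, H; DFH→AEG adds G → {A, D, E, F, G, H}. Minimal: {F}⁺ = {F}; {D}⁺ = {D} — none reach the full schema.
{A, D, H}⁺: ADH→F adds F; ADH→EG adds E, G → {A, D, E, F, G, H}. Minimal: {D, H}⁺ = {D, H}; {A, H}⁺ = {A, H}; {A, D}⁺ = {A, D} — none reach the full schema.

{E}, {G}, {D, F}, {A, D, H}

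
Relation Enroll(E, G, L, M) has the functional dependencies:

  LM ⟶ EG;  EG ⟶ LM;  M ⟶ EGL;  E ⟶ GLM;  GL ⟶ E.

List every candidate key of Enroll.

{E}⁺: E→GLM adds G, L, M → {E, G, L, M}.
{M}⁺: M→EGL adds E, G, L → {E, G, L, M}.
{G, L}⁺: GL→E adds E; EG→LM adds M → {E, G, L, M}.
Any other superkey contains one of these as a subset, so there are no further candidate keys.

E, M, GL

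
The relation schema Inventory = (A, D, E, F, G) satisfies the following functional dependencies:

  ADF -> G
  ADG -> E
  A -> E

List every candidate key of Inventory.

ADF

{A, D, F}⁺: ADF→G adds G; ADG→E adds E → {A, D, E, F, G}.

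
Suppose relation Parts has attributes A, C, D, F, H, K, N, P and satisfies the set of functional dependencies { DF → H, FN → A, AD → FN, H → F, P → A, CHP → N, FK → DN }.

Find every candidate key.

CDKP; CFKP; CHKP

Attributes C, K, P never appear on any right-hand side, so every candidate key must contain {C, K, P}.
{C, K, P}⁺ = {A, C, K, P}, which is not all of the schema, so we must add further attributes.
{C, D, K, P}⁺: P→A adds A; AD→FN adds F, N; DF→H adds H → {A, C, D, F, H, K, N, P}. Minimal: {D, K, P}⁺ = {A, D, F, H, K, N, P}; {C, K, P}⁺ = {A, C, K, P}; {C, D, P}⁺ = {A, C, D, F, H, N, P}; … — none reach the full schema.
{C, F, K, P}⁺: P→A adds A; FK→DN adds D, N; DF→H adds H → {A, C, D, F, H, K, N, P}. Minimal: {F, K, P}⁺ = {A, D, F, H, K, N, P}; {C, K, P}⁺ = {A, C, K, P}; {C, F, P}⁺ = {A, C, F, P}; … — none reach the full schema.
{C, H, K, P}⁺: H→F adds F; P→A adds A; CHP→N adds N; FK→DN adds D → {A, C, D, F, H, K, N, P}. Minimal: {H, K, P}⁺ = {A, D, F, H, K, N, P}; {C, K, P}⁺ = {A, C, K, P}; {C, H, P}⁺ = {A, C, F, H, N, P}; … — none reach the full schema.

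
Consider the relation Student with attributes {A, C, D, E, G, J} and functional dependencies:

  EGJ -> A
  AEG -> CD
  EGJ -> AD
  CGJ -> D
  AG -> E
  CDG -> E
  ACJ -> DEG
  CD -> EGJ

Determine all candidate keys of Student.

{A, G}⁺: AG→E adds E; AEG→CD adds C, D; CD→EGJ adds J → {A, C, D, E, G, J}. Minimal: {G}⁺ = {G}; {A}⁺ = {A} — none reach the full schema.
{C, D}⁺: CD→EGJ adds E, G, J; EGJ→A adds A → {A, C, D, E, G, J}. Minimal: {D}⁺ = {D}; {C}⁺ = {C} — none reach the full schema.
{A, C, J}⁺: ACJ→DEG adds D, E, G → {A, C, D, E, G, J}. Minimal: {C, J}⁺ = {C, J}; {A, J}⁺ = {A, J}; {A, C}⁺ = {A, C} — none reach the full schema.
{C, G, J}⁺: CGJ→D adds D; CDG→E adds E; EGJ→A adds A → {A, C, D, E, G, J}. Minimal: {G, J}⁺ = {G, J}; {C, J}⁺ = {C, J}; {C, G}⁺ = {C, G} — none reach the full schema.
{E, G, J}⁺: EGJ→A adds A; AEG→CD adds C, D → {A, C, D, E, G, J}. Minimal: {G, J}⁺ = {G, J}; {E, J}⁺ = {E, J}; {E, G}⁺ = {E, G} — none reach the full schema.

{A, G}, {C, D}, {A, C, J}, {C, G, J}, {E, G, J}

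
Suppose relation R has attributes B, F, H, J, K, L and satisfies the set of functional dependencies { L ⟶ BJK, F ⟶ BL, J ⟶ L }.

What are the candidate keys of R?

{F, H}

Attributes F, H never appear on any right-hand side, so every candidate key must contain {F, H}.
{F, H}⁺ = {B, F, H, J, K, L}, which is all of the schema, so {F, H} is the only candidate key.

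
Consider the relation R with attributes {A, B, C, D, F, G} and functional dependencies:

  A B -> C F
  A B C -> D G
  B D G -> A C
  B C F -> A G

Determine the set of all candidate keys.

AB; BCF; BDG

Attribute B never appears on the right-hand side of any dependency, so B must belong to every candidate key.
{B}⁺ = {B}, which is not all of the schema, so we must add further attributes.
{A, B}⁺: AB→CF adds C, F; ABC→DG adds D, G → {A, B, C, D, F, G}. Minimal: {B}⁺ = {B}; {A}⁺ = {A} — none reach the full schema.
{B, C, F}⁺: BCF→AG adds A, G; ABC→DG adds D → {A, B, C, D, F, G}. Minimal: {C, F}⁺ = {C, F}; {B, F}⁺ = {B, F}; {B, C}⁺ = {B, C} — none reach the full schema.
{B, D, G}⁺: BDG→AC adds A, C; AB→CF adds F → {A, B, C, D, F, G}. Minimal: {D, G}⁺ = {D, G}; {B, G}⁺ = {B, G}; {B, D}⁺ = {B, D} — none reach the full schema.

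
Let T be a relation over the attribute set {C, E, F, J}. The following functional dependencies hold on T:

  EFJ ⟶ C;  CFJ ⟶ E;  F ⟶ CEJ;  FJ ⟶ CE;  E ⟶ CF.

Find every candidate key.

{E}⁺: E→CF adds C, F; F→CEJ adds J → {C, E, F, J}.
{F}⁺: F→CEJ adds C, E, J → {C, E, F, J}.
Any other superkey contains one of these as a subset, so there are no further candidate keys.

{E}, {F}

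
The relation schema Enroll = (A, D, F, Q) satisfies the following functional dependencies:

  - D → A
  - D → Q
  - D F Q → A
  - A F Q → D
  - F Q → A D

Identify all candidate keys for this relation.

DF; FQ

Attribute F never appears on the right-hand side of any dependency, so F must belong to every candidate key.
{F}⁺ = {F}, which is not all of the schema, so we must add further attributes.
{D, F}⁺: D→A adds A; D→Q adds Q → {A, D, F, Q}. Minimal: {F}⁺ = {F}; {D}⁺ = {A, D, Q} — none reach the full schema.
{F, Q}⁺: FQ→AD adds A, D → {A, D, F, Q}. Minimal: {Q}⁺ = {Q}; {F}⁺ = {F} — none reach the full schema.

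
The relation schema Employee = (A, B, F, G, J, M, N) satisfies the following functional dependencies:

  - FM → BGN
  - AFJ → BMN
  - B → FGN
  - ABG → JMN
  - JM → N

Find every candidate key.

Attribute A never appears on the right-hand side of any dependency, so A must belong to every candidate key.
{A}⁺ = {A}, which is not all of the schema, so we must add further attributes.
{A, B}⁺: B→FGN adds F, G, N; ABG→JMN adds J, M → {A, B, F, G, J, M, N}.
{A, F, J}⁺: AFJ→BMN adds B, M, N; B→FGN adds G → {A, B, F, G, J, M, N}.
{A, F, M}⁺: FM→BGN adds B, G, N; ABG→JMN adds J → {A, B, F, G, J, M, N}.

{A, B}, {A, F, J}, {A, F, M}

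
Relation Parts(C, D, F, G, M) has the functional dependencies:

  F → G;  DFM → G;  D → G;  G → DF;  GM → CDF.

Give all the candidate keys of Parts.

Attribute M never appears on the right-hand side of any dependency, so M must belong to every candidate key.
{M}⁺ = {M}, which is not all of the schema, so we must add further attributes.
{D, M}⁺: D→G adds G; G→DF adds F; GM→CDF adds C → {C, D, F, G, M}. Minimal: {M}⁺ = {M}; {D}⁺ = {D, F, G} — none reach the full schema.
{F, M}⁺: F→G adds G; G→DF adds D; GM→CDF adds C → {C, D, F, G, M}. Minimal: {M}⁺ = {M}; {F}⁺ = {D, F, G} — none reach the full schema.
{G, M}⁺: G→DF adds D, F; GM→CDF adds C → {C, D, F, G, M}. Minimal: {M}⁺ = {M}; {G}⁺ = {D, F, G} — none reach the full schema.

DM; FM; GM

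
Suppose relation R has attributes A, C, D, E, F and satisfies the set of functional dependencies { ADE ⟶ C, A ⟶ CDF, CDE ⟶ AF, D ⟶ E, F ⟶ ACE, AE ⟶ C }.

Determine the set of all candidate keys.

{A}⁺: A→CDF adds C, D, F; D→E adds E → {A, C, D, E, F}.
{F}⁺: F→ACE adds A, C, E; A→CDF adds D → {A, C, D, E, F}.
{C, D}⁺: D→E adds E; CDE→AF adds A, F → {A, C, D, E, F}. Minimal: {D}⁺ = {D, E}; {C}⁺ = {C} — none reach the full schema.
Any other superkey contains one of these as a subset, so there are no further candidate keys.

(A); (F); (C, D)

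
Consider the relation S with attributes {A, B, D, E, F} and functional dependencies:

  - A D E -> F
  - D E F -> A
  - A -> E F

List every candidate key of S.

ABD, BDEF

Attributes B, D never appear on any right-hand side, so every candidate key must contain {B, D}.
{B, D}⁺ = {B, D}, which is not all of the schema, so we must add further attributes.
{A, B, D}⁺: A→EF adds E, F → {A, B, D, E, F}. Minimal: {B, D}⁺ = {B, D}; {A, D}⁺ = {A, D, E, F}; {A, B}⁺ = {A, B, E, F} — none reach the full schema.
{B, D, E, F}⁺: DEF→A adds A → {A, B, D, E, F}. Minimal: {D, E, F}⁺ = {A, D, E, F}; {B, E, F}⁺ = {B, E, F}; {B, D, F}⁺ = {B, D, F}; … — none reach the full schema.
Any other superkey contains one of these as a subset, so there are no further candidate keys.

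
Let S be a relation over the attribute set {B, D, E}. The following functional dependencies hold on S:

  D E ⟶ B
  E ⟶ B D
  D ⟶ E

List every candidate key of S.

{D}⁺: D→E adds E; DE→B adds B → {B, D, E}.
{E}⁺: E→BD adds B, D → {B, D, E}.
Any other superkey contains one of these as a subset, so there are no further candidate keys.

{D}, {E}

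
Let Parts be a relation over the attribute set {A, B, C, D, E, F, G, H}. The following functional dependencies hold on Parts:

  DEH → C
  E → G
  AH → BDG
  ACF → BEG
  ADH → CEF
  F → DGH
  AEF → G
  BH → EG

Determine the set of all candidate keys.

AF, AH

{A, F}⁺: F→DGH adds D, G, H; AH→BDG adds B; ADH→CEF adds C, E → {A, B, C, D, E, F, G, H}.
{A, H}⁺: AH→BDG adds B, D, G; ADH→CEF adds C, E, F → {A, B, C, D, E, F, G, H}.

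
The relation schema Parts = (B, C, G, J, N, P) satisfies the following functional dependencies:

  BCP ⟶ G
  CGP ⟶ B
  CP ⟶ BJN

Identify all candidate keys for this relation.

Attributes C, P never appear on any right-hand side, so every candidate key must contain {C, P}.
{C, P}⁺ = {B, C, G, J, N, P}, which is all of the schema, so {C, P} is the only candidate key.

(C, P)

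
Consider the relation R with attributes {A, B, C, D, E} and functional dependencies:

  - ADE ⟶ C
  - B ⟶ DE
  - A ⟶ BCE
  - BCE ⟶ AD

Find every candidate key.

{A}⁺: A→BCE adds B, C, E; BCE→AD adds D → {A, B, C, D, E}.
{B, C}⁺: B→DE adds D, E; BCE→AD adds A → {A, B, C, D, E}.
Any other superkey contains one of these as a subset, so there are no further candidate keys.

{A}, {B, C}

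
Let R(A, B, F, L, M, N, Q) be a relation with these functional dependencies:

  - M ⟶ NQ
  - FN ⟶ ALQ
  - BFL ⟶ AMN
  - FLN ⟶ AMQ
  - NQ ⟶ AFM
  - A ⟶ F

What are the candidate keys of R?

(B, M); (A, B, L); (A, B, N); (B, F, L); (B, F, N); (B, N, Q)

Attribute B never appears on the right-hand side of any dependency, so B must belong to every candidate key.
{B}⁺ = {B}, which is not all of the schema, so we must add further attributes.
{B, M}⁺: M→NQ adds N, Q; NQ→AFM adds A, F; FN→ALQ adds L → {A, B, F, L, M, N, Q}. Minimal: {M}⁺ = {A, F, L, M, N, Q}; {B}⁺ = {B} — none reach the full schema.
{A, B, L}⁺: A→F adds F; BFL→AMN adds M, N; FLN→AMQ adds Q → {A, B, F, L, M, N, Q}. Minimal: {B, L}⁺ = {B, L}; {A, L}⁺ = {A, F, L}; {A, B}⁺ = {A, B, F} — none reach the full schema.
{A, B, N}⁺: A→F adds F; FN→ALQ adds L, Q; BFL→AMN adds M → {A, B, F, L, M, N, Q}. Minimal: {B, N}⁺ = {B, N}; {A, N}⁺ = {A, F, L, M, N, Q}; {A, B}⁺ = {A, B, F} — none reach the full schema.
{B, F, L}⁺: BFL→AMN adds A, M, N; FLN→AMQ adds Q → {A, B, F, L, M, N, Q}. Minimal: {F, L}⁺ = {F, L}; {B, L}⁺ = {B, L}; {B, F}⁺ = {B, F} — none reach the full schema.
{B, F, N}⁺: FN→ALQ adds A, L, Q; BFL→AMN adds M → {A, B, F, L, M, N, Q}. Minimal: {F, N}⁺ = {A, F, L, M, N, Q}; {B, N}⁺ = {B, N}; {B, F}⁺ = {B, F} — none reach the full schema.
{B, N, Q}⁺: NQ→AFM adds A, F, M; FN→ALQ adds L → {A, B, F, L, M, N, Q}. Minimal: {N, Q}⁺ = {A, F, L, M, N, Q}; {B, Q}⁺ = {B, Q}; {B, N}⁺ = {B, N} — none reach the full schema.
Any other superkey contains one of these as a subset, so there are no further candidate keys.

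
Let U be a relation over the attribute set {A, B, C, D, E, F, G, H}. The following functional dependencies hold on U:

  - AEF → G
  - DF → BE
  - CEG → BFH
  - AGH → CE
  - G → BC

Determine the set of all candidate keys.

Attributes A, D never appear on any right-hand side, so every candidate key must contain {A, D}.
{A, D}⁺ = {A, D}, which is not all of the schema, so we must add further attributes.
{A, D, F}⁺: DF→BE adds B, E; AEF→G adds G; G→BC adds C; CEG→BFH adds H → {A, B, C, D, E, F, G, H}.
{A, D, E, G}⁺: G→BC adds B, C; CEG→BFH adds F, H → {A, B, C, D, E, F, G, H}.
{A, D, G, H}⁺: AGH→CE adds C, E; G→BC adds B; CEG→BFH adds F → {A, B, C, D, E, F, G, H}.

{A, D, F}, {A, D, E, G}, {A, D, G, H}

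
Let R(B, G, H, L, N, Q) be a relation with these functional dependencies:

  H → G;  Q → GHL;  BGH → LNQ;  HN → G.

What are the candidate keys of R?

{B, H}; {B, Q}

Attribute B never appears on the right-hand side of any dependency, so B must belong to every candidate key.
{B}⁺ = {B}, which is not all of the schema, so we must add further attributes.
{B, H}⁺: H→G adds G; BGH→LNQ adds L, N, Q → {B, G, H, L, N, Q}. Minimal: {H}⁺ = {G, H}; {B}⁺ = {B} — none reach the full schema.
{B, Q}⁺: Q→GHL adds G, H, L; BGH→LNQ adds N → {B, G, H, L, N, Q}. Minimal: {Q}⁺ = {G, H, L, Q}; {B}⁺ = {B} — none reach the full schema.
Any other superkey contains one of these as a subset, so there are no further candidate keys.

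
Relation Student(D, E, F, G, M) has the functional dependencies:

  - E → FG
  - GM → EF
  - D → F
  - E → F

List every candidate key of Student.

Attributes D, M never appear on any right-hand side, so every candidate key must contain {D, M}.
{D, M}⁺ = {D, F, M}, which is not all of the schema, so we must add further attributes.
{D, E, M}⁺: E→FG adds F, G → {D, E, F, G, M}. Minimal: {E, M}⁺ = {E, F, G, M}; {D, M}⁺ = {D, F, M}; {D, E}⁺ = {D, E, F, G} — none reach the full schema.
{D, G, M}⁺: GM→EF adds E, F → {D, E, F, G, M}. Minimal: {G, M}⁺ = {E, F, G, M}; {D, M}⁺ = {D, F, M}; {D, G}⁺ = {D, F, G} — none reach the full schema.

{D, E, M}; {D, G, M}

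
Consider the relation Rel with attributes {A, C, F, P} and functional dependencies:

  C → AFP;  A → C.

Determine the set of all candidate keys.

{A}⁺: A→C adds C; C→AFP adds F, P → {A, C, F, P}.
{C}⁺: C→AFP adds A, F, P → {A, C, F, P}.
Any other superkey contains one of these as a subset, so there are no further candidate keys.

{A}; {C}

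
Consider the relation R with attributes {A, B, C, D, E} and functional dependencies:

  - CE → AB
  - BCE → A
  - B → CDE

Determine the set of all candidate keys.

B, CE

{B}⁺: B→CDE adds C, D, E; CE→AB adds A → {A, B, C, D, E}.
{C, E}⁺: CE→AB adds A, B; B→CDE adds D → {A, B, C, D, E}. Minimal: {E}⁺ = {E}; {C}⁺ = {C} — none reach the full schema.
Any other superkey contains one of these as a subset, so there are no further candidate keys.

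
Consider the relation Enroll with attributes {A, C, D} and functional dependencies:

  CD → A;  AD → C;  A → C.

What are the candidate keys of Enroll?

{A, D}⁺: AD→C adds C → {A, C, D}. Minimal: {D}⁺ = {D}; {A}⁺ = {A, C} — none reach the full schema.
{C, D}⁺: CD→A adds A → {A, C, D}. Minimal: {D}⁺ = {D}; {C}⁺ = {C} — none reach the full schema.
Any other superkey contains one of these as a subset, so there are no further candidate keys.

(A, D), (C, D)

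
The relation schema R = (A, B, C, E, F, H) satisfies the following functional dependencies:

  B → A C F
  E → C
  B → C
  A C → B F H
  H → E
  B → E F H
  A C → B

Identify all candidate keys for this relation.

{B}⁺: B→ACF adds A, C, F; AC→BFH adds H; H→E adds E → {A, B, C, E, F, H}.
{A, C}⁺: AC→BFH adds B, F, H; H→E adds E → {A, B, C, E, F, H}. Minimal: {C}⁺ = {C}; {A}⁺ = {A} — none reach the full schema.
{A, E}⁺: E→C adds C; AC→BFH adds B, F, H → {A, B, C, E, F, H}. Minimal: {E}⁺ = {C, E}; {A}⁺ = {A} — none reach the full schema.
{A, H}⁺: H→E adds E; E→C adds C; AC→BFH adds B, F → {A, B, C, E, F, H}. Minimal: {H}⁺ = {C, E, H}; {A}⁺ = {A} — none reach the full schema.

(B), (A, C), (A, E), (A, H)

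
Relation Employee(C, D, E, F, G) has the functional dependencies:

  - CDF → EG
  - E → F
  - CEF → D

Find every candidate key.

{C, E}, {C, D, F}

{C, E}⁺: E→F adds F; CEF→D adds D; CDF→EG adds G → {C, D, E, F, G}. Minimal: {E}⁺ = {E, F}; {C}⁺ = {C} — none reach the full schema.
{C, D, F}⁺: CDF→EG adds E, G → {C, D, E, F, G}. Minimal: {D, F}⁺ = {D, F}; {C, F}⁺ = {C, F}; {C, D}⁺ = {C, D} — none reach the full schema.
Any other superkey contains one of these as a subset, so there are no further candidate keys.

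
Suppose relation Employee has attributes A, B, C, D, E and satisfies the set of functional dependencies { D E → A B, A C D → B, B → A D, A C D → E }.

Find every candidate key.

BC, ACD, CDE

Attribute C never appears on the right-hand side of any dependency, so C must belong to every candidate key.
{C}⁺ = {C}, which is not all of the schema, so we must add further attributes.
{B, C}⁺: B→AD adds A, D; ACD→E adds E → {A, B, C, D, E}. Minimal: {C}⁺ = {C}; {B}⁺ = {A, B, D} — none reach the full schema.
{A, C, D}⁺: ACD→B adds B; ACD→E adds E → {A, B, C, D, E}. Minimal: {C, D}⁺ = {C, D}; {A, D}⁺ = {A, D}; {A, C}⁺ = {A, C} — none reach the full schema.
{C, D, E}⁺: DE→AB adds A, B → {A, B, C, D, E}. Minimal: {D, E}⁺ = {A, B, D, E}; {C, E}⁺ = {C, E}; {C, D}⁺ = {C, D} — none reach the full schema.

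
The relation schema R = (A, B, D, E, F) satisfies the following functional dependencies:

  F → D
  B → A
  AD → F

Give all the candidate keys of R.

Attributes B, E never appear on any right-hand side, so every candidate key must contain {B, E}.
{B, E}⁺ = {A, B, E}, which is not all of the schema, so we must add further attributes.
{B, D, E}⁺: B→A adds A; AD→F adds F → {A, B, D, E, F}.
{B, E, F}⁺: F→D adds D; B→A adds A → {A, B, D, E, F}.

{B, D, E}, {B, E, F}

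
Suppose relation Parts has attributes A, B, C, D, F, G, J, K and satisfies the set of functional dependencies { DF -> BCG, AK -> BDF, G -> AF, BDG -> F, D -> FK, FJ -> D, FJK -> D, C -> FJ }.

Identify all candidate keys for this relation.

{C}⁺: C→FJ adds F, J; FJ→D adds D; DF→BCG adds B, G; G→AF adds A; D→FK adds K → {A, B, C, D, F, G, J, K}.
{D}⁺: D→FK adds F, K; DF→BCG adds B, C, G; G→AF adds A; C→FJ adds J → {A, B, C, D, F, G, J, K}.
{A, K}⁺: AK→BDF adds B, D, F; DF→BCG adds C, G; C→FJ adds J → {A, B, C, D, F, G, J, K}. Minimal: {K}⁺ = {K}; {A}⁺ = {A} — none reach the full schema.
{F, J}⁺: FJ→D adds D; DF→BCG adds B, C, G; G→AF adds A; D→FK adds K → {A, B, C, D, F, G, J, K}. Minimal: {J}⁺ = {J}; {F}⁺ = {F} — none reach the full schema.
{G, J}⁺: G→AF adds A, F; FJ→D adds D; DF→BCG adds B, C; D→FK adds K → {A, B, C, D, F, G, J, K}. Minimal: {J}⁺ = {J}; {G}⁺ = {A, F, G} — none reach the full schema.
{G, K}⁺: G→AF adds A, F; AK→BDF adds B, D; DF→BCG adds C; C→FJ adds J → {A, B, C, D, F, G, J, K}. Minimal: {K}⁺ = {K}; {G}⁺ = {A, F, G} — none reach the full schema.
Any other superkey contains one of these as a subset, so there are no further candidate keys.

(C); (D); (A, K); (F, J); (G, J); (G, K)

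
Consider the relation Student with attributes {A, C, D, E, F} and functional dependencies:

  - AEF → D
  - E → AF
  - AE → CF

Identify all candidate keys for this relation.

{E}

Attribute E never appears on the right-hand side of any dependency, so E must belong to every candidate key.
{E}⁺ = {A, C, D, E, F}, which is all of the schema, so {E} is the only candidate key.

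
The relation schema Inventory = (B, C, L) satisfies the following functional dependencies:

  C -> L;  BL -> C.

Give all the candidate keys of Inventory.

BC, BL

{B, C}⁺: C→L adds L → {B, C, L}. Minimal: {C}⁺ = {C, L}; {B}⁺ = {B} — none reach the full schema.
{B, L}⁺: BL→C adds C → {B, C, L}. Minimal: {L}⁺ = {L}; {B}⁺ = {B} — none reach the full schema.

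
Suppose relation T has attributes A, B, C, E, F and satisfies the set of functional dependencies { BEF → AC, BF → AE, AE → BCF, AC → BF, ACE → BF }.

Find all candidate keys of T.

AC, AE, BF

{A, C}⁺: AC→BF adds B, F; BF→AE adds E → {A, B, C, E, F}. Minimal: {C}⁺ = {C}; {A}⁺ = {A} — none reach the full schema.
{A, E}⁺: AE→BCF adds B, C, F → {A, B, C, E, F}. Minimal: {E}⁺ = {E}; {A}⁺ = {A} — none reach the full schema.
{B, F}⁺: BF→AE adds A, E; AE→BCF adds C → {A, B, C, E, F}. Minimal: {F}⁺ = {F}; {B}⁺ = {B} — none reach the full schema.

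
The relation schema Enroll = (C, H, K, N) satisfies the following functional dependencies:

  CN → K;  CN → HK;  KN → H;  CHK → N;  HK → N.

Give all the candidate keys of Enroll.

(C, N); (C, H, K)

Attribute C never appears on the right-hand side of any dependency, so C must belong to every candidate key.
{C}⁺ = {C}, which is not all of the schema, so we must add further attributes.
{C, N}⁺: CN→K adds K; CN→HK adds H → {C, H, K, N}.
{C, H, K}⁺: CHK→N adds N → {C, H, K, N}.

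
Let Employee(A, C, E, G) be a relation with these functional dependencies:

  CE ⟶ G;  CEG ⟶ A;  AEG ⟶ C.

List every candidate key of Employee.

{C, E}, {A, E, G}

Attribute E never appears on the right-hand side of any dependency, so E must belong to every candidate key.
{E}⁺ = {E}, which is not all of the schema, so we must add further attributes.
{C, E}⁺: CE→G adds G; CEG→A adds A → {A, C, E, G}.
{A, E, G}⁺: AEG→C adds C → {A, C, E, G}.
Any other superkey contains one of these as a subset, so there are no further candidate keys.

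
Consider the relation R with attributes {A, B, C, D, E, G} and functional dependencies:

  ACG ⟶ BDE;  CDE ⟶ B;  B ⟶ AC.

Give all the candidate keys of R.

BG, ACG, CDEG

Attribute G never appears on the right-hand side of any dependency, so G must belong to every candidate key.
{G}⁺ = {G}, which is not all of the schema, so we must add further attributes.
{B, G}⁺: B→AC adds A, C; ACG→BDE adds D, E → {A, B, C, D, E, G}.
{A, C, G}⁺: ACG→BDE adds B, D, E → {A, B, C, D, E, G}.
{C, D, E, G}⁺: CDE→B adds B; B→AC adds A → {A, B, C, D, E, G}.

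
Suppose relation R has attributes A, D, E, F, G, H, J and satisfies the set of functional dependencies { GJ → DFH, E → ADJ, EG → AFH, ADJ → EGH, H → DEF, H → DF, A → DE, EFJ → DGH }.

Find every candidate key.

{A}⁺: A→DE adds D, E; E→ADJ adds J; ADJ→EGH adds G, H; H→DEF adds F → {A, D, E, F, G, H, J}.
{E}⁺: E→ADJ adds A, D, J; ADJ→EGH adds G, H; H→DEF adds F → {A, D, E, F, G, H, J}.
{H}⁺: H→DEF adds D, E, F; E→ADJ adds A, J; ADJ→EGH adds G → {A, D, E, F, G, H, J}.
{G, J}⁺: GJ→DFH adds D, F, H; H→DEF adds E; E→ADJ adds A → {A, D, E, F, G, H, J}.

{A}, {E}, {H}, {G, J}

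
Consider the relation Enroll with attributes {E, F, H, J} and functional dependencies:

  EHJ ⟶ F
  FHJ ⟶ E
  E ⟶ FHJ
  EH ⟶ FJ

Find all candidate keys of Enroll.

{E}; {F, H, J}

{E}⁺: E→FHJ adds F, H, J → {E, F, H, J}.
{F, H, J}⁺: FHJ→E adds E → {E, F, H, J}. Minimal: {H, J}⁺ = {H, J}; {F, J}⁺ = {F, J}; {F, H}⁺ = {F, H} — none reach the full schema.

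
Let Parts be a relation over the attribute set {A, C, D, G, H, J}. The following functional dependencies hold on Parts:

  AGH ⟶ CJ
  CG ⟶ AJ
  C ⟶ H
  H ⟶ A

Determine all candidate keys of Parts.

Attributes D, G never appear on any right-hand side, so every candidate key must contain {D, G}.
{D, G}⁺ = {D, G}, which is not all of the schema, so we must add further attributes.
{C, D, G}⁺: CG→AJ adds A, J; C→H adds H → {A, C, D, G, H, J}. Minimal: {D, G}⁺ = {D, G}; {C, G}⁺ = {A, C, G, H, J}; {C, D}⁺ = {A, C, D, H} — none reach the full schema.
{D, G, H}⁺: H→A adds A; AGH→CJ adds C, J → {A, C, D, G, H, J}. Minimal: {G, H}⁺ = {A, C, G, H, J}; {D, H}⁺ = {A, D, H}; {D, G}⁺ = {D, G} — none reach the full schema.
Any other superkey contains one of these as a subset, so there are no further candidate keys.

{C, D, G}, {D, G, H}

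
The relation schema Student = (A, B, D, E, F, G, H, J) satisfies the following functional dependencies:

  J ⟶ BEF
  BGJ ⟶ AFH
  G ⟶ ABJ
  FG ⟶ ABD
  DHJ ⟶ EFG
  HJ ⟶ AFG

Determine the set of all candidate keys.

{G}; {H, J}

{G}⁺: G→ABJ adds A, B, J; J→BEF adds E, F; BGJ→AFH adds H; FG→ABD adds D → {A, B, D, E, F, G, H, J}.
{H, J}⁺: J→BEF adds B, E, F; HJ→AFG adds A, G; FG→ABD adds D → {A, B, D, E, F, G, H, J}. Minimal: {J}⁺ = {B, E, F, J}; {H}⁺ = {H} — none reach the full schema.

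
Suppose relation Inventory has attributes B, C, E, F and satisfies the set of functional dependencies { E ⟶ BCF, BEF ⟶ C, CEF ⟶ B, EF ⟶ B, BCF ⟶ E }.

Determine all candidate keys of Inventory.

{E}, {B, C, F}

{E}⁺: E→BCF adds B, C, F → {B, C, E, F}.
{B, C, F}⁺: BCF→E adds E → {B, C, E, F}. Minimal: {C, F}⁺ = {C, F}; {B, F}⁺ = {B, F}; {B, C}⁺ = {B, C} — none reach the full schema.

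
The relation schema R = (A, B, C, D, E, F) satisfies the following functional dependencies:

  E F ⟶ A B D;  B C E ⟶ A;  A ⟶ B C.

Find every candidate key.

EF

Attributes E, F never appear on any right-hand side, so every candidate key must contain {E, F}.
{E, F}⁺ = {A, B, C, D, E, F}, which is all of the schema, so {E, F} is the only candidate key.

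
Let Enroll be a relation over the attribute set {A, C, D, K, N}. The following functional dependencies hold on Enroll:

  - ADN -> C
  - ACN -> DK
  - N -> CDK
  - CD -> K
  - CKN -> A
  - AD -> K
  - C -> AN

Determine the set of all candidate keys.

(C), (N)

{C}⁺: C→AN adds A, N; ACN→DK adds D, K → {A, C, D, K, N}.
{N}⁺: N→CDK adds C, D, K; CKN→A adds A → {A, C, D, K, N}.
Any other superkey contains one of these as a subset, so there are no further candidate keys.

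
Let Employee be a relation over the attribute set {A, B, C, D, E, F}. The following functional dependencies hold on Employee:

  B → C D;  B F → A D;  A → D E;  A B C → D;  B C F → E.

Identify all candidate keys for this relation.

{B, F}⁺: B→CD adds C, D; BF→AD adds A; A→DE adds E → {A, B, C, D, E, F}. Minimal: {F}⁺ = {F}; {B}⁺ = {B, C, D} — none reach the full schema.

{B, F}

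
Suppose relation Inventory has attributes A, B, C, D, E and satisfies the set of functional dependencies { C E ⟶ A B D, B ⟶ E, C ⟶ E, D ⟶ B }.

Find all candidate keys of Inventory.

Attribute C never appears on the right-hand side of any dependency, so C must belong to every candidate key.
{C}⁺ = {A, B, C, D, E}, which is all of the schema, so {C} is the only candidate key.

{C}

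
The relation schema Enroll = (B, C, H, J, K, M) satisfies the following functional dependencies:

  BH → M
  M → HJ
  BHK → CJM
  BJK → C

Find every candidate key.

{B, H, K}; {B, K, M}

Attributes B, K never appear on any right-hand side, so every candidate key must contain {B, K}.
{B, K}⁺ = {B, K}, which is not all of the schema, so we must add further attributes.
{B, H, K}⁺: BH→M adds M; M→HJ adds J; BHK→CJM adds C → {B, C, H, J, K, M}. Minimal: {H, K}⁺ = {H, K}; {B, K}⁺ = {B, K}; {B, H}⁺ = {B, H, J, M} — none reach the full schema.
{B, K, M}⁺: M→HJ adds H, J; BHK→CJM adds C → {B, C, H, J, K, M}. Minimal: {K, M}⁺ = {H, J, K, M}; {B, M}⁺ = {B, H, J, M}; {B, K}⁺ = {B, K} — none reach the full schema.
Any other superkey contains one of these as a subset, so there are no further candidate keys.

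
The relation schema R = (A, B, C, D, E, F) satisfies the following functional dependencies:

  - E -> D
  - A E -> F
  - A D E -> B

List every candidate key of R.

{A, C, E}⁺: E→D adds D; AE→F adds F; ADE→B adds B → {A, B, C, D, E, F}. Minimal: {C, E}⁺ = {C, D, E}; {A, E}⁺ = {A, B, D, E, F}; {A, C}⁺ = {A, C} — none reach the full schema.

ACE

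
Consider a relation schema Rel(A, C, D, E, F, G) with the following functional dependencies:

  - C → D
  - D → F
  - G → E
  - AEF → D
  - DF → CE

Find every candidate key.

Attributes A, G never appear on any right-hand side, so every candidate key must contain {A, G}.
{A, G}⁺ = {A, E, G}, which is not all of the schema, so we must add further attributes.
{A, C, G}⁺: C→D adds D; D→F adds F; G→E adds E → {A, C, D, E, F, G}.
{A, D, G}⁺: D→F adds F; G→E adds E; DF→CE adds C → {A, C, D, E, F, G}.
{A, F, G}⁺: G→E adds E; AEF→D adds D; DF→CE adds C → {A, C, D, E, F, G}.
Any other superkey contains one of these as a subset, so there are no further candidate keys.

{A, C, G}; {A, D, G}; {A, F, G}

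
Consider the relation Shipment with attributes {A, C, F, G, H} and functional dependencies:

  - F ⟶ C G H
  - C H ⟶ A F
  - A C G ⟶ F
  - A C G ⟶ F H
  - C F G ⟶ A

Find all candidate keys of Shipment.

{F}⁺: F→CGH adds C, G, H; CH→AF adds A → {A, C, F, G, H}.
{C, H}⁺: CH→AF adds A, F; F→CGH adds G → {A, C, F, G, H}.
{A, C, G}⁺: ACG→F adds F; ACG→FH adds H → {A, C, F, G, H}.
Any other superkey contains one of these as a subset, so there are no further candidate keys.

{F}; {C, H}; {A, C, G}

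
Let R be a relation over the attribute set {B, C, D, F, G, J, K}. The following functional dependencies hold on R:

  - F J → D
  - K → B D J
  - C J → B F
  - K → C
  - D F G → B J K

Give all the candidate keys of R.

Attribute G never appears on the right-hand side of any dependency, so G must belong to every candidate key.
{G}⁺ = {G}, which is not all of the schema, so we must add further attributes.
{G, K}⁺: K→BDJ adds B, D, J; K→C adds C; CJ→BF adds F → {B, C, D, F, G, J, K}. Minimal: {K}⁺ = {B, C, D, F, J, K}; {G}⁺ = {G} — none reach the full schema.
{C, G, J}⁺: CJ→BF adds B, F; FJ→D adds D; DFG→BJK adds K → {B, C, D, F, G, J, K}. Minimal: {G, J}⁺ = {G, J}; {C, J}⁺ = {B, C, D, F, J}; {C, G}⁺ = {C, G} — none reach the full schema.
{D, F, G}⁺: DFG→BJK adds B, J, K; K→C adds C → {B, C, D, F, G, J, K}. Minimal: {F, G}⁺ = {F, G}; {D, G}⁺ = {D, G}; {D, F}⁺ = {D, F} — none reach the full schema.
{F, G, J}⁺: FJ→D adds D; DFG→BJK adds B, K; K→C adds C → {B, C, D, F, G, J, K}. Minimal: {G, J}⁺ = {G, J}; {F, J}⁺ = {D, F, J}; {F, G}⁺ = {F, G} — none reach the full schema.
Any other superkey contains one of these as a subset, so there are no further candidate keys.

GK; CGJ; DFG; FGJ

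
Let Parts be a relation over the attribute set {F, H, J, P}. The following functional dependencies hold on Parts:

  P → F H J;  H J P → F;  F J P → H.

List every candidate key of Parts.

Attribute P never appears on the right-hand side of any dependency, so P must belong to every candidate key.
{P}⁺ = {F, H, J, P}, which is all of the schema, so {P} is the only candidate key.

{P}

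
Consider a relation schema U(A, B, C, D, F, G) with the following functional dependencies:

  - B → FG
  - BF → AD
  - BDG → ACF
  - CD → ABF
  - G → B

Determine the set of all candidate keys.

B, G, CD

{B}⁺: B→FG adds F, G; BF→AD adds A, D; BDG→ACF adds C → {A, B, C, D, F, G}.
{G}⁺: G→B adds B; B→FG adds F; BF→AD adds A, D; BDG→ACF adds C → {A, B, C, D, F, G}.
{C, D}⁺: CD→ABF adds A, B, F; B→FG adds G → {A, B, C, D, F, G}. Minimal: {D}⁺ = {D}; {C}⁺ = {C} — none reach the full schema.
Any other superkey contains one of these as a subset, so there are no further candidate keys.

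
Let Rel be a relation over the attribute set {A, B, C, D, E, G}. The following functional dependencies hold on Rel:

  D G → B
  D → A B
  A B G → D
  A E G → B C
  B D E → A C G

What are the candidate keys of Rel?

Attribute E never appears on the right-hand side of any dependency, so E must belong to every candidate key.
{E}⁺ = {E}, which is not all of the schema, so we must add further attributes.
{D, E}⁺: D→AB adds A, B; BDE→ACG adds C, G → {A, B, C, D, E, G}. Minimal: {E}⁺ = {E}; {D}⁺ = {A, B, D} — none reach the full schema.
{A, E, G}⁺: AEG→BC adds B, C; ABG→D adds D → {A, B, C, D, E, G}. Minimal: {E, G}⁺ = {E, G}; {A, G}⁺ = {A, G}; {A, E}⁺ = {A, E} — none reach the full schema.
Any other superkey contains one of these as a subset, so there are no further candidate keys.

{D, E}, {A, E, G}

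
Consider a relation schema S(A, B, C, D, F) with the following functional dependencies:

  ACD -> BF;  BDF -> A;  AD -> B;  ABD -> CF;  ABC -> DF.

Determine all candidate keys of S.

(A, D); (A, B, C); (B, D, F)

{A, D}⁺: AD→B adds B; ABD→CF adds C, F → {A, B, C, D, F}. Minimal: {D}⁺ = {D}; {A}⁺ = {A} — none reach the full schema.
{A, B, C}⁺: ABC→DF adds D, F → {A, B, C, D, F}. Minimal: {B, C}⁺ = {B, C}; {A, C}⁺ = {A, C}; {A, B}⁺ = {A, B} — none reach the full schema.
{B, D, F}⁺: BDF→A adds A; ABD→CF adds C → {A, B, C, D, F}. Minimal: {D, F}⁺ = {D, F}; {B, F}⁺ = {B, F}; {B, D}⁺ = {B, D} — none reach the full schema.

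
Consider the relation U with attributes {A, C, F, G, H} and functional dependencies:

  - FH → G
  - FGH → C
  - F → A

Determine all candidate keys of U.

Attributes F, H never appear on any right-hand side, so every candidate key must contain {F, H}.
{F, H}⁺ = {A, C, F, G, H}, which is all of the schema, so {F, H} is the only candidate key.

{F, H}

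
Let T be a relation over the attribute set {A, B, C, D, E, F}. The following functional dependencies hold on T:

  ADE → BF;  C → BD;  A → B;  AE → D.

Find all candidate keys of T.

Attributes A, C, E never appear on any right-hand side, so every candidate key must contain {A, C, E}.
{A, C, E}⁺ = {A, B, C, D, E, F}, which is all of the schema, so {A, C, E} is the only candidate key.

ACE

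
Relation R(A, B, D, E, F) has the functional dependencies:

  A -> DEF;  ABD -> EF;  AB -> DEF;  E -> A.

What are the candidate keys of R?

{A, B}, {B, E}

Attribute B never appears on the right-hand side of any dependency, so B must belong to every candidate key.
{B}⁺ = {B}, which is not all of the schema, so we must add further attributes.
{A, B}⁺: A→DEF adds D, E, F → {A, B, D, E, F}. Minimal: {B}⁺ = {B}; {A}⁺ = {A, D, E, F} — none reach the full schema.
{B, E}⁺: E→A adds A; A→DEF adds D, F → {A, B, D, E, F}. Minimal: {E}⁺ = {A, D, E, F}; {B}⁺ = {B} — none reach the full schema.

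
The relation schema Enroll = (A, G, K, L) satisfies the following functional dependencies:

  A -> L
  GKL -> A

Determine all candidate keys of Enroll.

{A, G, K}, {G, K, L}

Attributes G, K never appear on any right-hand side, so every candidate key must contain {G, K}.
{G, K}⁺ = {G, K}, which is not all of the schema, so we must add further attributes.
{A, G, K}⁺: A→L adds L → {A, G, K, L}. Minimal: {G, K}⁺ = {G, K}; {A, K}⁺ = {A, K, L}; {A, G}⁺ = {A, G, L} — none reach the full schema.
{G, K, L}⁺: GKL→A adds A → {A, G, K, L}. Minimal: {K, L}⁺ = {K, L}; {G, L}⁺ = {G, L}; {G, K}⁺ = {G, K} — none reach the full schema.
Any other superkey contains one of these as a subset, so there are no further candidate keys.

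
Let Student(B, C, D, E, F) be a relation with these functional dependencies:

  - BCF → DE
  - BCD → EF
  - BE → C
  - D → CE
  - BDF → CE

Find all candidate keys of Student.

Attribute B never appears on the right-hand side of any dependency, so B must belong to every candidate key.
{B}⁺ = {B}, which is not all of the schema, so we must add further attributes.
{B, D}⁺: D→CE adds C, E; BCD→EF adds F → {B, C, D, E, F}. Minimal: {D}⁺ = {C, D, E}; {B}⁺ = {B} — none reach the full schema.
{B, C, F}⁺: BCF→DE adds D, E → {B, C, D, E, F}. Minimal: {C, F}⁺ = {C, F}; {B, F}⁺ = {B, F}; {B, C}⁺ = {B, C} — none reach the full schema.
{B, E, F}⁺: BE→C adds C; BCF→DE adds D → {B, C, D, E, F}. Minimal: {E, F}⁺ = {E, F}; {B, F}⁺ = {B, F}; {B, E}⁺ = {B, C, E} — none reach the full schema.
Any other superkey contains one of these as a subset, so there are no further candidate keys.

{B, D}, {B, C, F}, {B, E, F}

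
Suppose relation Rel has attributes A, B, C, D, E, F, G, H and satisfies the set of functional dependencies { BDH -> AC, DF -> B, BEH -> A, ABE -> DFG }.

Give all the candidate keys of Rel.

{B, E, H}; {D, E, F, H}

Attributes E, H never appear on any right-hand side, so every candidate key must contain {E, H}.
{E, H}⁺ = {E, H}, which is not all of the schema, so we must add further attributes.
{B, E, H}⁺: BEH→A adds A; ABE→DFG adds D, F, G; BDH→AC adds C → {A, B, C, D, E, F, G, H}. Minimal: {E, H}⁺ = {E, H}; {B, H}⁺ = {B, H}; {B, E}⁺ = {B, E} — none reach the full schema.
{D, E, F, H}⁺: DF→B adds B; BEH→A adds A; ABE→DFG adds G; BDH→AC adds C → {A, B, C, D, E, F, G, H}. Minimal: {E, F, H}⁺ = {E, F, H}; {D, F, H}⁺ = {A, B, C, D, F, H}; {D, E, H}⁺ = {D, E, H}; … — none reach the full schema.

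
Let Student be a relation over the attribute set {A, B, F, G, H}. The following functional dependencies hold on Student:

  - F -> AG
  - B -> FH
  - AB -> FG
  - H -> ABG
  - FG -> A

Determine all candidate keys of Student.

{B}⁺: B→FH adds F, H; H→ABG adds A, G → {A, B, F, G, H}.
{H}⁺: H→ABG adds A, B, G; B→FH adds F → {A, B, F, G, H}.
Any other superkey contains one of these as a subset, so there are no further candidate keys.

B, H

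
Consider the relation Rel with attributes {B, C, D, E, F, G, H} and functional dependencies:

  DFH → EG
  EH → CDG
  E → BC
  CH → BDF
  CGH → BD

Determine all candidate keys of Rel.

Attribute H never appears on the right-hand side of any dependency, so H must belong to every candidate key.
{H}⁺ = {H}, which is not all of the schema, so we must add further attributes.
{C, H}⁺: CH→BDF adds B, D, F; DFH→EG adds E, G → {B, C, D, E, F, G, H}. Minimal: {H}⁺ = {H}; {C}⁺ = {C} — none reach the full schema.
{E, H}⁺: EH→CDG adds C, D, G; E→BC adds B; CH→BDF adds F → {B, C, D, E, F, G, H}. Minimal: {H}⁺ = {H}; {E}⁺ = {B, C, E} — none reach the full schema.
{D, F, H}⁺: DFH→EG adds E, G; EH→CDG adds C; E→BC adds B → {B, C, D, E, F, G, H}. Minimal: {F, H}⁺ = {F, H}; {D, H}⁺ = {D, H}; {D, F}⁺ = {D, F} — none reach the full schema.
Any other superkey contains one of these as a subset, so there are no further candidate keys.

(C, H), (E, H), (D, F, H)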